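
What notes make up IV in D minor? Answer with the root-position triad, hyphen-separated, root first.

G-B-D

IV is built on scale degree 4, which is G in both D minor and its parallel. Stacking thirds in D major on G gives G–B–D.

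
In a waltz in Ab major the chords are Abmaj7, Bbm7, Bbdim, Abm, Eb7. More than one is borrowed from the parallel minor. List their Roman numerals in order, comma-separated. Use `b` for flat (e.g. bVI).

ii°, i

Ab major has the diatonic set Ab, Bbm, Cm, Db, Eb, Fm, Gdim. Abmaj7, Bbm7 and Eb7 all belong to that set. Bbdim (Bb–Db–Fb) doesn't fit — on degree 2 Ab major would have Bbm (ii). Bbdim is the degree-2 chord of Ab minor, so it is the borrowed ii°. Abm (Ab–Cb–Eb) is not: scale degree 1 in Ab major carries Ab (I). In Ab minor the chord on that degree is Abm, so here it functions as i, borrowed from the parallel minor.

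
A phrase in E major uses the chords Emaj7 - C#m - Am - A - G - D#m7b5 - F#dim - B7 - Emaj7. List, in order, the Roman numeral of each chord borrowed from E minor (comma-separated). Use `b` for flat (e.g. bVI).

iv, bIII, ii°

The diatonic triads in E major are E, F#m, G#m, A, B, C#m, D#dim. Emaj7, C#m, A, D#m7b5 and B7 all belong to that set. Am (A–C–E) doesn't fit — on degree 4 E major would have A (IV). Am is the degree-4 chord of E minor, so it is the borrowed iv. G (G–B–D) doesn't fit — on degree 3 E major would have G#m (iii). G is the degree-3 chord of E minor, so it is the borrowed bIII. F#dim (F#–A–C) doesn't fit — on degree 2 E major would have F#m (ii). F#dim is the degree-2 chord of E minor, so it is the borrowed ii°.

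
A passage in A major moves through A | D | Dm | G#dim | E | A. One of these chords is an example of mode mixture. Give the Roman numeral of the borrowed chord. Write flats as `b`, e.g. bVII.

The diatonic triads in A major are A, Bm, C#m, D, E, F#m, G#dim. A, D, G#dim and E are all diatonic. Dm (D–F–A) doesn't fit — on degree 4 A major would have D (IV). Dm is the degree-4 chord of A minor, so it is the borrowed iv.

iv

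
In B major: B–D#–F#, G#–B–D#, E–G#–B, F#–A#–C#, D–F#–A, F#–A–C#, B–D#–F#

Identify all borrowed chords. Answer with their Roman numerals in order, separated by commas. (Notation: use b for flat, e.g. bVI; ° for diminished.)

The diatonic triads in B major are B, C#m, D#m, E, F#, G#m, A#dim. B–D#–F# = B, G#–B–D# = G#m, E–G#–B = E and F#–A#–C# = F# are all diatonic. D–F#–A doesn't fit — on degree 3 B major would have D#m (iii). D is the degree-3 chord of B minor, so it is the borrowed bIII. But F#–A–C# is foreign: the diatonic V on degree 5 is F#, whereas F#m comes from B minor. It is labeled v.

bIII, v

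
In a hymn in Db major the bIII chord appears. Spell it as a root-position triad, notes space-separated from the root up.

The root of bIII is the lowered 3rd degree: F becomes Fb. Stacking thirds in Db minor on Fb gives Fb–Ab–Cb.

Fb Ab Cb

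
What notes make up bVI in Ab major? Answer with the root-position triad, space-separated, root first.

Fb Ab Cb

bVI is built on the lowered scale degree 6. In Ab major degree 6 is F; lowered it becomes Fb. Stacking thirds in Ab minor on Fb gives Fb–Ab–Cb.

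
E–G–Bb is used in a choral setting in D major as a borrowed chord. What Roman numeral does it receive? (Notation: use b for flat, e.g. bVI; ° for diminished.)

ii°

E is scale degree 2 in D major. Diatonically D major has Em (ii) on that degree; E–G–Bb is instead the diminished chord native to D minor, so it takes the label ii°.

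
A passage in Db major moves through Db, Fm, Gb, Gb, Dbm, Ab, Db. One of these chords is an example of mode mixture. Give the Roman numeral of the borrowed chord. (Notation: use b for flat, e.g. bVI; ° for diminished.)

i

The diatonic triads in Db major are Db, Ebm, Fm, Gb, Ab, Bbm, Cdim. Db, Fm, Gb and Ab all belong to that set. Dbm (Db–Fb–Ab) is not: scale degree 1 in Db major carries Db (I). In Db minor the chord on that degree is Dbm, so here it functions as i, borrowed from the parallel minor.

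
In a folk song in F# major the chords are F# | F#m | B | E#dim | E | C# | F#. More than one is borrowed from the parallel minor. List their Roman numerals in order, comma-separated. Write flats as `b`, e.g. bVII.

F# major has the diatonic set F#, G#m, A#m, B, C#, D#m, E#dim. F#, B, E#dim and C# are all diatonic. But F#m (F#–A–C#) is foreign: the diatonic I on degree 1 is F#, whereas F#m comes from F# minor. It is labeled i. But E (E–G#–B) is foreign: the diatonic vii° on degree 7 is E#dim, whereas E comes from F# minor. It is labeled bVII.

i, bVII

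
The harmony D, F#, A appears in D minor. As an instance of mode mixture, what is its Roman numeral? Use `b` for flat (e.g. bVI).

I

D is scale degree 1 in D minor. Diatonically D minor has Dm (i) on that degree; D–F#–A is instead the major chord native to D major, so it takes the label I.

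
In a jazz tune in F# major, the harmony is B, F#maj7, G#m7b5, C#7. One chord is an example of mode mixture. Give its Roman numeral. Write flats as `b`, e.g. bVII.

The diatonic triads in F# major are F#, G#m, A#m, B, C#, D#m, E#dim. B, F#maj7 and C#7 are all diatonic. G#m7b5 (G#–B–D–F#) doesn't fit — on degree 2 F# major would have G#m (ii). G#m7b5 is the degree-2 chord of F# minor, so it is the borrowed iiø7.

iiø7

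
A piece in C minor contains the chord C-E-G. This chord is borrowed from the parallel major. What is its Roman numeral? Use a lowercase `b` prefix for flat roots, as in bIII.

The root C is the diatonic 1st degree of C minor; the borrowing shows in the chord quality. C–E–G is a major chord — the form found in C major, not the diatonic i (Cm). Borrowed into C minor it is written I.

I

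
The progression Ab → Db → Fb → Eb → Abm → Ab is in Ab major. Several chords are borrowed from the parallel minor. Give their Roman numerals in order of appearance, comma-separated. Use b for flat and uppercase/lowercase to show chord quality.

The diatonic triads in Ab major are Ab, Bbm, Cm, Db, Eb, Fm, Gdim. Of the given chords, Ab, Db and Eb are diatonic. But Fb (Fb–Ab–Cb) is foreign: the diatonic vi on degree 6 is Fm, whereas Fb comes from Ab minor. It is labeled bVI. Abm (Ab–Cb–Eb) is not: scale degree 1 in Ab major carries Ab (I). In Ab minor the chord on that degree is Abm, so here it functions as i, borrowed from the parallel minor.

bVI, i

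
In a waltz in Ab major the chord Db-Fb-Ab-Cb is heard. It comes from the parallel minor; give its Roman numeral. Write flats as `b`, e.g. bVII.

The root Db is the diatonic 4th degree of Ab major; the borrowing shows in the chord quality. Diatonically Ab major has Db (IV) on that degree; Db–Fb–Ab–Cb is instead the minor-seventh chord native to Ab minor, so it takes the label iv7.

iv7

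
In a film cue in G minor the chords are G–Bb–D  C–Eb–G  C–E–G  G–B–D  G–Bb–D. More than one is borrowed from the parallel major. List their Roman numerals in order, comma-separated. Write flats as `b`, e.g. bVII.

G minor has the diatonic set Gm, Adim, Bb, Cm, D, Eb, F (with V from harmonic minor). G–Bb–D = Gm and C–Eb–G = Cm are both diatonic. But C–E–G is foreign: the diatonic iv on degree 4 is Cm, whereas C comes from G major. It is labeled IV. G–B–D doesn't fit — on degree 1 G minor would have Gm (i). G is the degree-1 chord of G major, so it is the borrowed I.

IV, I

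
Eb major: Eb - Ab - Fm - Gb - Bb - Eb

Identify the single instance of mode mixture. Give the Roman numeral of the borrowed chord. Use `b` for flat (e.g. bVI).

Eb major has the diatonic set Eb, Fm, Gm, Ab, Bb, Cm, Ddim. Of the given chords, Eb, Ab, Fm and Bb are diatonic. Gb (Gb–Bb–Db) is not: scale degree 3 in Eb major carries Gm (iii). In Eb minor the chord on that degree is Gb, so here it functions as bIII, borrowed from the parallel minor.

bIII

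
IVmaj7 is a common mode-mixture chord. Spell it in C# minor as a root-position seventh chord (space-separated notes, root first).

F# A# C# E#

IVmaj7 is built on scale degree 4, which is F# in both C# minor and its parallel. Stacking thirds in C# major on F# gives F#–A#–C#–E#.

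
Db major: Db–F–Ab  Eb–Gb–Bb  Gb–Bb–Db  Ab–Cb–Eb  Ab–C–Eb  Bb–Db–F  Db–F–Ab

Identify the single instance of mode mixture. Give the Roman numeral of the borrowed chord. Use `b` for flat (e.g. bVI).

The diatonic triads in Db major are Db, Ebm, Fm, Gb, Ab, Bbm, Cdim. Of the given chords, Db–F–Ab = Db, Eb–Gb–Bb = Ebm, Gb–Bb–Db = Gb, Ab–C–Eb = Ab and Bb–Db–F = Bbm are diatonic. But Ab–Cb–Eb is foreign: the diatonic V on degree 5 is Ab, whereas Abm comes from Db minor. It is labeled v.

v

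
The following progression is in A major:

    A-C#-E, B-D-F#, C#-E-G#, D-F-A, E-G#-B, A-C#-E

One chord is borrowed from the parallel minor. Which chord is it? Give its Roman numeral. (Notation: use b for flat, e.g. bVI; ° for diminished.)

iv

A major has the diatonic set A, Bm, C#m, D, E, F#m, G#dim. A–C#–E = A, B–D–F# = Bm, C#–E–G# = C#m and E–G#–B = E all belong to that set. D–F–A is not: scale degree 4 in A major carries D (IV). In A minor the chord on that degree is Dm, so here it functions as iv, borrowed from the parallel minor.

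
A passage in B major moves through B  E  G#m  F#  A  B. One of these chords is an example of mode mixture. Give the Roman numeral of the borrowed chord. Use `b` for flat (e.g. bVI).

In B major the diatonic chords are B, C#m, D#m, E, F#, G#m, A#dim. Of the given chords, B, E, G#m and F# are diatonic. But A (A–C#–E) is foreign: the diatonic vii° on degree 7 is A#dim, whereas A comes from B minor. It is labeled bVII.

bVII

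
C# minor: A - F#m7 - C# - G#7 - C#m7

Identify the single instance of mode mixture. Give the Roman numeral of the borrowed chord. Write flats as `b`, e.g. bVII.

In C# minor (with V from harmonic minor) the diatonic chords are C#m, D#dim, E, F#m, G#, A, B. A, F#m7, G#7 and C#m7 all belong to that set. C# (C#–E#–G#) doesn't fit — on degree 1 C# minor would have C#m (i). C# is the degree-1 chord of C# major, so it is the borrowed I.

I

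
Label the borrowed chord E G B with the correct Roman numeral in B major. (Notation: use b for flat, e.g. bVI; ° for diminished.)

E is scale degree 4 in B major. The diatonic chord on degree 4 would be E (IV), but E–G–B is the minor chord from B minor. As a borrowed chord it is labeled iv.

iv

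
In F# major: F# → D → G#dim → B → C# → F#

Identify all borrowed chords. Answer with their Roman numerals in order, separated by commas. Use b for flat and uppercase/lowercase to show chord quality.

bVI, ii°

The diatonic triads in F# major are F#, G#m, A#m, B, C#, D#m, E#dim. Of the given chords, F#, B and C# are diatonic. But D (D–F#–A) is foreign: the diatonic vi on degree 6 is D#m, whereas D comes from F# minor. It is labeled bVI. But G#dim (G#–B–D) is foreign: the diatonic ii on degree 2 is G#m, whereas G#dim comes from F# minor. It is labeled ii°.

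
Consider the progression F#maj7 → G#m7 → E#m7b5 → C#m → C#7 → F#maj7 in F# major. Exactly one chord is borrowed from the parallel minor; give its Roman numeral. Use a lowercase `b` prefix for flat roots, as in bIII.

v

F# major has the diatonic set F#, G#m, A#m, B, C#, D#m, E#dim. F#maj7, G#m7, E#m7b5 and C#7 all belong to that set. C#m (C#–E–G#) doesn't fit — on degree 5 F# major would have C# (V). C#m is the degree-5 chord of F# minor, so it is the borrowed v.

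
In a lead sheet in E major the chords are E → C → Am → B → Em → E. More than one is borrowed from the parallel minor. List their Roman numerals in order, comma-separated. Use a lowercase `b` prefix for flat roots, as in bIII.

E major has the diatonic set E, F#m, G#m, A, B, C#m, D#dim. Of the given chords, E and B are diatonic. C (C–E–G) is not: scale degree 6 in E major carries C#m (vi). In E minor the chord on that degree is C, so here it functions as bVI, borrowed from the parallel minor. Am (A–C–E) is not: scale degree 4 in E major carries A (IV). In E minor the chord on that degree is Am, so here it functions as iv, borrowed from the parallel minor. Em (E–G–B) is not: scale degree 1 in E major carries E (I). In E minor the chord on that degree is Em, so here it functions as i, borrowed from the parallel minor.

bVI, iv, i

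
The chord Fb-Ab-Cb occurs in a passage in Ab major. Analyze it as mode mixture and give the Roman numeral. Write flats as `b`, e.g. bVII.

bVI

Fb is the lowered form of scale degree 6 in Ab major (the diatonic degree 6 is F). Diatonically Ab major has Fm (vi) on that degree; Fb–Ab–Cb is instead the major chord native to Ab minor, so it takes the label bVI.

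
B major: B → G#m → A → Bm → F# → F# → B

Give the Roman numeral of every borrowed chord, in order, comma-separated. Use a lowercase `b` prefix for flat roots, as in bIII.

bVII, i

The diatonic triads in B major are B, C#m, D#m, E, F#, G#m, A#dim. B, G#m and F# all belong to that set. A (A–C#–E) doesn't fit — on degree 7 B major would have A#dim (vii°). A is the degree-7 chord of B minor, so it is the borrowed bVII. Bm (B–D–F#) doesn't fit — on degree 1 B major would have B (I). Bm is the degree-1 chord of B minor, so it is the borrowed i.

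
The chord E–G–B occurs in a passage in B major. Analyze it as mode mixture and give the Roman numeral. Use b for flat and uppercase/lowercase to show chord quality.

E is scale degree 4 in B major. The diatonic chord on degree 4 would be E (IV), but E–G–B is the minor chord from B minor. As a borrowed chord it is labeled iv.

iv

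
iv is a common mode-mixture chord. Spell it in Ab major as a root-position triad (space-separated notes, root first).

iv is built on scale degree 4, which is Db in both Ab major and its parallel. Stacking thirds in Ab minor on Db gives Db–Fb–Ab.

Db Fb Ab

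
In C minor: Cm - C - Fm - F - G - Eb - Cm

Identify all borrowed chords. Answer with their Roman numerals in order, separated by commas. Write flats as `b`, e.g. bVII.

I, IV

The diatonic triads in C minor (with V from harmonic minor) are Cm, Ddim, Eb, Fm, G, Ab, Bb. Of the given chords, Cm, Fm, G and Eb are diatonic. C (C–E–G) is not: scale degree 1 in C minor carries Cm (i). In C major the chord on that degree is C, so here it functions as I, borrowed from the parallel major. F (F–A–C) doesn't fit — on degree 4 C minor would have Fm (iv). F is the degree-4 chord of C major, so it is the borrowed IV.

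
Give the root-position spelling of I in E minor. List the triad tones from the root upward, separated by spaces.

E G# B

The root, E, is scale degree 1 — the same note in E minor and E major; only the chord quality changes. Stacking thirds in E major on E gives E–G#–B.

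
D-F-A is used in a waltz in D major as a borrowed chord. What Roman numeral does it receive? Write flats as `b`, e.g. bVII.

i

D is scale degree 1 in D major. D–F–A is a minor chord — the form found in D minor, not the diatonic I (D). Borrowed into D major it is written i.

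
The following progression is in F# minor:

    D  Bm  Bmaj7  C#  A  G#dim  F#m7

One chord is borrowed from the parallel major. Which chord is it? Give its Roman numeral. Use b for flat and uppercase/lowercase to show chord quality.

In F# minor (with V from harmonic minor) the diatonic chords are F#m, G#dim, A, Bm, C#, D, E. D, Bm, C#, A, G#dim and F#m7 all belong to that set. But Bmaj7 (B–D#–F#–A#) is foreign: the diatonic iv on degree 4 is Bm, whereas Bmaj7 comes from F# major. It is labeled IVmaj7.

IVmaj7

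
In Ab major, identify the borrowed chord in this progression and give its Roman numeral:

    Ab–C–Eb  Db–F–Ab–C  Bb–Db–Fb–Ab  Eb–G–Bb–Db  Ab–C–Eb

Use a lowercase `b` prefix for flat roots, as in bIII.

iiø7

The diatonic triads in Ab major are Ab, Bbm, Cm, Db, Eb, Fm, Gdim. Ab–C–Eb = Ab, Db–F–Ab–C = Dbmaj7 and Eb–G–Bb–Db = Eb7 are all diatonic. Bb–Db–Fb–Ab is not: scale degree 2 in Ab major carries Bbm (ii). In Ab minor the chord on that degree is Bbm7b5, so here it functions as iiø7, borrowed from the parallel minor.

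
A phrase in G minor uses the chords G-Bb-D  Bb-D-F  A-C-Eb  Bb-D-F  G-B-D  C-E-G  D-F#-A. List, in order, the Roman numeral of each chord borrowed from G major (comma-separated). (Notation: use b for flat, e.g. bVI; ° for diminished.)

The diatonic triads in G minor (with V from harmonic minor) are Gm, Adim, Bb, Cm, D, Eb, F. Of the given chords, G–Bb–D = Gm, Bb–D–F = Bb, A–C–Eb = Adim and D–F#–A = D are diatonic. G–B–D doesn't fit — on degree 1 G minor would have Gm (i). G is the degree-1 chord of G major, so it is the borrowed I. But C–E–G is foreign: the diatonic iv on degree 4 is Cm, whereas C comes from G major. It is labeled IV.

I, IV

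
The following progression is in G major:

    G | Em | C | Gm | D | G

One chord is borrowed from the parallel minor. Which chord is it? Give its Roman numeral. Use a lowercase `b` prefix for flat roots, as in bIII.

The diatonic triads in G major are G, Am, Bm, C, D, Em, F#dim. G, Em, C and D are all diatonic. Gm (G–Bb–D) is not: scale degree 1 in G major carries G (I). In G minor the chord on that degree is Gm, so here it functions as i, borrowed from the parallel minor.

i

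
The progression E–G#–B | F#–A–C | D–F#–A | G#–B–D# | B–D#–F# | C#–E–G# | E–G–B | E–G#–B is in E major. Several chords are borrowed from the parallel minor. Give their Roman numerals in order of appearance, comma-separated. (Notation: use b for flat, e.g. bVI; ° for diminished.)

E major has the diatonic set E, F#m, G#m, A, B, C#m, D#dim. E–G#–B = E, G#–B–D# = G#m, B–D#–F# = B and C#–E–G# = C#m all belong to that set. But F#–A–C is foreign: the diatonic ii on degree 2 is F#m, whereas F#dim comes from E minor. It is labeled ii°. D–F#–A doesn't fit — on degree 7 E major would have D#dim (vii°). D is the degree-7 chord of E minor, so it is the borrowed bVII. E–G–B doesn't fit — on degree 1 E major would have E (I). Em is the degree-1 chord of E minor, so it is the borrowed i.

ii°, bVII, i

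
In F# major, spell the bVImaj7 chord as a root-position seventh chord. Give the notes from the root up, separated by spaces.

D F# A C#

The root of bVImaj7 is the lowered 6th degree: D# becomes D. Stacking thirds in F# minor on D gives D–F#–A–C#.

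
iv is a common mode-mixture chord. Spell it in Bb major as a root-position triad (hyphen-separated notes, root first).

The root, Eb, is scale degree 4 — the same note in Bb major and Bb minor; only the chord quality changes. Building the minor chord from the parallel minor on Eb: Eb–Gb–Bb.

Eb-Gb-Bb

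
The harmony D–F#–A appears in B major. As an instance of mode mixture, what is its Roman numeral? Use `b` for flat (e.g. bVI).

The root D is the lowered 3rd scale degree — diatonically B major has D# there. The diatonic chord on degree 3 would be D#m (iii), but D–F#–A is the major chord from B minor. As a borrowed chord it is labeled bIII.

bIII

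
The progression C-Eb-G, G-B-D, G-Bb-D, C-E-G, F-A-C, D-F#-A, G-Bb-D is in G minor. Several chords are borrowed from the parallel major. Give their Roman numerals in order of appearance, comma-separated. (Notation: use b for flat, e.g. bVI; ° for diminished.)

I, IV

The diatonic triads in G minor (with V from harmonic minor) are Gm, Adim, Bb, Cm, D, Eb, F. C–Eb–G = Cm, G–Bb–D = Gm, F–A–C = F and D–F#–A = D all belong to that set. But G–B–D is foreign: the diatonic i on degree 1 is Gm, whereas G comes from G major. It is labeled I. C–E–G doesn't fit — on degree 4 G minor would have Cm (iv). C is the degree-4 chord of G major, so it is the borrowed IV.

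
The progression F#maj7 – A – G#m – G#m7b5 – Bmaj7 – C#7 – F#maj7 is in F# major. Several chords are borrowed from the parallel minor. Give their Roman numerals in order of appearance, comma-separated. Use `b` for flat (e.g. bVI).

bIII, iiø7

The diatonic triads in F# major are F#, G#m, A#m, B, C#, D#m, E#dim. F#maj7, G#m, Bmaj7 and C#7 all belong to that set. A (A–C#–E) doesn't fit — on degree 3 F# major would have A#m (iii). A is the degree-3 chord of F# minor, so it is the borrowed bIII. But G#m7b5 (G#–B–D–F#) is foreign: the diatonic ii on degree 2 is G#m, whereas G#m7b5 comes from F# minor. It is labeled iiø7.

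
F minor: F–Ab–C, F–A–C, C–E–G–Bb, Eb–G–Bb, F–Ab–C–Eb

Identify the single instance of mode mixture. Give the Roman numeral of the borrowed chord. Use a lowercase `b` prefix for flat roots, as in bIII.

F minor has the diatonic set Fm, Gdim, Ab, Bbm, C, Db, Eb (with V from harmonic minor). F–Ab–C = Fm, C–E–G–Bb = C7, Eb–G–Bb = Eb and F–Ab–C–Eb = Fm7 are all diatonic. F–A–C is not: scale degree 1 in F minor carries Fm (i). In F major the chord on that degree is F, so here it functions as I, borrowed from the parallel major.

I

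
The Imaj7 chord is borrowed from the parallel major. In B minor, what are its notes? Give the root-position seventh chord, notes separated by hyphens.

The root, B, is scale degree 1 — the same note in B minor and B major; only the chord quality changes. In B major the chord on B is B–D#–F#–A#.

B-D#-F#-A#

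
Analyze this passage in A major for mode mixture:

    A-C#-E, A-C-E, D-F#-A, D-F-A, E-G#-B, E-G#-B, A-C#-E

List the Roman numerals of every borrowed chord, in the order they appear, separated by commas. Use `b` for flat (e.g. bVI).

In A major the diatonic chords are A, Bm, C#m, D, E, F#m, G#dim. A–C#–E = A, D–F#–A = D and E–G#–B = E are all diatonic. A–C–E doesn't fit — on degree 1 A major would have A (I). Am is the degree-1 chord of A minor, so it is the borrowed i. D–F–A doesn't fit — on degree 4 A major would have D (IV). Dm is the degree-4 chord of A minor, so it is the borrowed iv.

i, iv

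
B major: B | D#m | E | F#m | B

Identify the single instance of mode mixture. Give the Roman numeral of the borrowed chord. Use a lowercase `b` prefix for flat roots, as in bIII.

v

In B major the diatonic chords are B, C#m, D#m, E, F#, G#m, A#dim. Of the given chords, B, D#m and E are diatonic. F#m (F#–A–C#) doesn't fit — on degree 5 B major would have F# (V). F#m is the degree-5 chord of B minor, so it is the borrowed v.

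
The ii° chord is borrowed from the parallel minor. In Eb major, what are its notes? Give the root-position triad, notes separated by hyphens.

ii° is built on scale degree 2, which is F in both Eb major and its parallel. Stacking thirds in Eb minor on F gives F–Ab–Cb.

F-Ab-Cb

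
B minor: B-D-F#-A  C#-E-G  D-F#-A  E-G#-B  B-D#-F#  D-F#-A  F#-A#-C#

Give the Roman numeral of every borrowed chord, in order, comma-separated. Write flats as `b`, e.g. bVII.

IV, I

The diatonic triads in B minor (with V from harmonic minor) are Bm, C#dim, D, Em, F#, G, A. B–D–F#–A = Bm7, C#–E–G = C#dim, D–F#–A = D and F#–A#–C# = F# all belong to that set. But E–G#–B is foreign: the diatonic iv on degree 4 is Em, whereas E comes from B major. It is labeled IV. B–D#–F# is not: scale degree 1 in B minor carries Bm (i). In B major the chord on that degree is B, so here it functions as I, borrowed from the parallel major.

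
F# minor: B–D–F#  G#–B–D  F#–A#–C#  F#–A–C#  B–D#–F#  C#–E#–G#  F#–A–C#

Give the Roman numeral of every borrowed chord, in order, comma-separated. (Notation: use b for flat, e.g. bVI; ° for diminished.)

In F# minor (with V from harmonic minor) the diatonic chords are F#m, G#dim, A, Bm, C#, D, E. B–D–F# = Bm, G#–B–D = G#dim, F#–A–C# = F#m and C#–E#–G# = C# are all diatonic. F#–A#–C# is not: scale degree 1 in F# minor carries F#m (i). In F# major the chord on that degree is F#, so here it functions as I, borrowed from the parallel major. But B–D#–F# is foreign: the diatonic iv on degree 4 is Bm, whereas B comes from F# major. It is labeled IV.

I, IV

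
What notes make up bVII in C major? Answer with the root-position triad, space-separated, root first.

Bb D F

The root of bVII is the lowered 7th degree: B becomes Bb. Stacking thirds in C minor on Bb gives Bb–D–F.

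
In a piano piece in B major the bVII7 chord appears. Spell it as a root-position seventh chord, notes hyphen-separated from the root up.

A-C#-E-G

bVII7 is built on the lowered scale degree 7. In B major degree 7 is A#; lowered it becomes A. In B minor the chord on A is A–C#–E–G.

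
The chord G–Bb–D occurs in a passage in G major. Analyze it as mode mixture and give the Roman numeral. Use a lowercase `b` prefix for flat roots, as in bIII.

i

The root G is the diatonic 1st degree of G major; the borrowing shows in the chord quality. The diatonic chord on degree 1 would be G (I), but G–Bb–D is the minor chord from G minor. As a borrowed chord it is labeled i.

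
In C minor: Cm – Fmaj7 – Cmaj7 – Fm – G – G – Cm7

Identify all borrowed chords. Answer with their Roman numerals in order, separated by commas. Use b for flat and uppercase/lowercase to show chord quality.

The diatonic triads in C minor (with V from harmonic minor) are Cm, Ddim, Eb, Fm, G, Ab, Bb. Cm, Fm, G and Cm7 are all diatonic. Fmaj7 (F–A–C–E) doesn't fit — on degree 4 C minor would have Fm (iv). Fmaj7 is the degree-4 chord of C major, so it is the borrowed IVmaj7. Cmaj7 (C–E–G–B) doesn't fit — on degree 1 C minor would have Cm (i). Cmaj7 is the degree-1 chord of C major, so it is the borrowed Imaj7.

IVmaj7, Imaj7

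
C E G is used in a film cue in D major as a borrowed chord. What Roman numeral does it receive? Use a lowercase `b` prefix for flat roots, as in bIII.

In D major scale degree 7 is C#; C is its lowered form, from D minor. The diatonic chord on degree 7 would be C#dim (vii°), but C–E–G is the major chord from D minor. As a borrowed chord it is labeled bVII.

bVII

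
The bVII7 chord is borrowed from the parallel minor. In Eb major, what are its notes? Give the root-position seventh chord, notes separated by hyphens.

Scale degree 7 in Eb major is D. bVII7 uses the lowered form, Db, taken from Eb minor. In Eb minor the chord on Db is Db–F–Ab–Cb.

Db-F-Ab-Cb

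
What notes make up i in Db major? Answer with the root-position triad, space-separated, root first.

Db Fb Ab

i is built on scale degree 1, which is Db in both Db major and its parallel. Building the minor chord from the parallel minor on Db: Db–Fb–Ab.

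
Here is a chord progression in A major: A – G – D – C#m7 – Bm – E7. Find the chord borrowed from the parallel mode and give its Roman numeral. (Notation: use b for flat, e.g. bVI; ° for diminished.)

bVII

The diatonic triads in A major are A, Bm, C#m, D, E, F#m, G#dim. A, D, C#m7, Bm and E7 all belong to that set. But G (G–B–D) is foreign: the diatonic vii° on degree 7 is G#dim, whereas G comes from A minor. It is labeled bVII.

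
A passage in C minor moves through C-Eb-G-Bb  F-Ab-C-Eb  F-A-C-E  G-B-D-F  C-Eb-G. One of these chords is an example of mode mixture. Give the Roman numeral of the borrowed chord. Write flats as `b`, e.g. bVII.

In C minor (with V from harmonic minor) the diatonic chords are Cm, Ddim, Eb, Fm, G, Ab, Bb. C–Eb–G–Bb = Cm7, F–Ab–C–Eb = Fm7, G–B–D–F = G7 and C–Eb–G = Cm are all diatonic. F–A–C–E is not: scale degree 4 in C minor carries Fm (iv). In C major the chord on that degree is Fmaj7, so here it functions as IVmaj7, borrowed from the parallel major.

IVmaj7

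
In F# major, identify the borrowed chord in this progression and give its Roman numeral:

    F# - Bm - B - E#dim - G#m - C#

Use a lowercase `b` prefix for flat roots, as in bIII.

The diatonic triads in F# major are F#, G#m, A#m, B, C#, D#m, E#dim. F#, B, E#dim, G#m and C# are all diatonic. Bm (B–D–F#) doesn't fit — on degree 4 F# major would have B (IV). Bm is the degree-4 chord of F# minor, so it is the borrowed iv.

iv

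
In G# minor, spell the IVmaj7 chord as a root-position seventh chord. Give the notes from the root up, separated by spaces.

The root, C#, is scale degree 4 — the same note in G# minor and G# major; only the chord quality changes. Stacking thirds in G# major on C# gives C#–E#–G#–B#.

C# E# G# B#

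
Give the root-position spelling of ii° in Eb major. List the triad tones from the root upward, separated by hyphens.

F-Ab-Cb

The root, F, is scale degree 2 — the same note in Eb major and Eb minor; only the chord quality changes. In Eb minor the chord on F is F–Ab–Cb.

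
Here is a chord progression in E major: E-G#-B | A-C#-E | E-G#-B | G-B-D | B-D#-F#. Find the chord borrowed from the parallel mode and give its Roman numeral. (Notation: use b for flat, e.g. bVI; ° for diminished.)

The diatonic triads in E major are E, F#m, G#m, A, B, C#m, D#dim. Of the given chords, E–G#–B = E, A–C#–E = A and B–D#–F# = B are diatonic. G–B–D doesn't fit — on degree 3 E major would have G#m (iii). G is the degree-3 chord of E minor, so it is the borrowed bIII.

bIII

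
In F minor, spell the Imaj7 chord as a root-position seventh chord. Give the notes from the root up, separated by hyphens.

F-A-C-E

The root, F, is scale degree 1 — the same note in F minor and F major; only the chord quality changes. Stacking thirds in F major on F gives F–A–C–E.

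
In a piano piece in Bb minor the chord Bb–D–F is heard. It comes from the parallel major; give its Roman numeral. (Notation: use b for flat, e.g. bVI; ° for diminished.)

I

Bb is scale degree 1 in Bb minor. The diatonic chord on degree 1 would be Bbm (i), but Bb–D–F is the major chord from Bb major. As a borrowed chord it is labeled I.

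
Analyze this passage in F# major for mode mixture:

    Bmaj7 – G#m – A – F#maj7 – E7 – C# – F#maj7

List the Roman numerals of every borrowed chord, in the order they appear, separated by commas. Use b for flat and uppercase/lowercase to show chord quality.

In F# major the diatonic chords are F#, G#m, A#m, B, C#, D#m, E#dim. Bmaj7, G#m, F#maj7 and C# all belong to that set. But A (A–C#–E) is foreign: the diatonic iii on degree 3 is A#m, whereas A comes from F# minor. It is labeled bIII. E7 (E–G#–B–D) doesn't fit — on degree 7 F# major would have E#dim (vii°). E7 is the degree-7 chord of F# minor, so it is the borrowed bVII7.

bIII, bVII7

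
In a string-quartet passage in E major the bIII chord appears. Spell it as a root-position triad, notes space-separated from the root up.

G B D

The root of bIII is the lowered 3rd degree: G# becomes G. In E minor the chord on G is G–B–D.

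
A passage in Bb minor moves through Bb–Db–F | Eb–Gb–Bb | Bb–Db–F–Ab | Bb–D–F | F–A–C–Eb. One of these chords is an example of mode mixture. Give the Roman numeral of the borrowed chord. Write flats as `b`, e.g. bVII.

I

Bb minor has the diatonic set Bbm, Cdim, Db, Ebm, F, Gb, Ab (with V from harmonic minor). Bb–Db–F = Bbm, Eb–Gb–Bb = Ebm, Bb–Db–F–Ab = Bbm7 and F–A–C–Eb = F7 all belong to that set. But Bb–D–F is foreign: the diatonic i on degree 1 is Bbm, whereas Bb comes from Bb major. It is labeled I.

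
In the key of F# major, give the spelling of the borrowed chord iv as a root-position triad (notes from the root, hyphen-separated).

iv is built on scale degree 4, which is B in both F# major and its parallel. In F# minor the chord on B is B–D–F#.

B-D-F#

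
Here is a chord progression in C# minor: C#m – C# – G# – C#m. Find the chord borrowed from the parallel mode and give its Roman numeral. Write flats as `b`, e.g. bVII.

The diatonic triads in C# minor (with V from harmonic minor) are C#m, D#dim, E, F#m, G#, A, B. Of the given chords, C#m and G# are diatonic. But C# (C#–E#–G#) is foreign: the diatonic i on degree 1 is C#m, whereas C# comes from C# major. It is labeled I.

I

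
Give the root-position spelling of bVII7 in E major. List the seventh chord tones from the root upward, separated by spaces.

D F# A C

bVII7 is built on the lowered scale degree 7. In E major degree 7 is D#; lowered it becomes D. Building the dominant-seventh chord from the parallel minor on D: D–F#–A–C.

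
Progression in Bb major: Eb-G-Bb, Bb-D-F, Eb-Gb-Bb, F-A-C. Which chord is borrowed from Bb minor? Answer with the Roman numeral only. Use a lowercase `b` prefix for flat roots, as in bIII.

iv

In Bb major the diatonic chords are Bb, Cm, Dm, Eb, F, Gm, Adim. Of the given chords, Eb–G–Bb = Eb, Bb–D–F = Bb and F–A–C = F are diatonic. Eb–Gb–Bb doesn't fit — on degree 4 Bb major would have Eb (IV). Ebm is the degree-4 chord of Bb minor, so it is the borrowed iv.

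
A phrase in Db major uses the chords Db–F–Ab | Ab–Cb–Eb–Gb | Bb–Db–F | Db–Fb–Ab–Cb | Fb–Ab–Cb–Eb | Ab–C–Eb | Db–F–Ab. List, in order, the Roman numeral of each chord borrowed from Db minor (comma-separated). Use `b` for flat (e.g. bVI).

v7, i7, bIIImaj7

In Db major the diatonic chords are Db, Ebm, Fm, Gb, Ab, Bbm, Cdim. Of the given chords, Db–F–Ab = Db, Bb–Db–F = Bbm and Ab–C–Eb = Ab are diatonic. Ab–Cb–Eb–Gb is not: scale degree 5 in Db major carries Ab (V). In Db minor the chord on that degree is Abm7, so here it functions as v7, borrowed from the parallel minor. Db–Fb–Ab–Cb doesn't fit — on degree 1 Db major would have Db (I). Dbm7 is the degree-1 chord of Db minor, so it is the borrowed i7. But Fb–Ab–Cb–Eb is foreign: the diatonic iii on degree 3 is Fm, whereas Fbmaj7 comes from Db minor. It is labeled bIIImaj7.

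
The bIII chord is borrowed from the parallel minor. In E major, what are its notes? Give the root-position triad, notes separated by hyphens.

G-B-D

Scale degree 3 in E major is G#. bIII uses the lowered form, G, taken from E minor. Building the major chord from the parallel minor on G: G–B–D.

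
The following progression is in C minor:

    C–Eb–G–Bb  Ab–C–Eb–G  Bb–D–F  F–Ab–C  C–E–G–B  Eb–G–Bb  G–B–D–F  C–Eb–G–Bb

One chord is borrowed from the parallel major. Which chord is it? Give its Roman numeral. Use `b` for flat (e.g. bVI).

In C minor (with V from harmonic minor) the diatonic chords are Cm, Ddim, Eb, Fm, G, Ab, Bb. C–Eb–G–Bb = Cm7, Ab–C–Eb–G = Abmaj7, Bb–D–F = Bb, F–Ab–C = Fm, Eb–G–Bb = Eb and G–B–D–F = G7 are all diatonic. C–E–G–B doesn't fit — on degree 1 C minor would have Cm (i). Cmaj7 is the degree-1 chord of C major, so it is the borrowed Imaj7.

Imaj7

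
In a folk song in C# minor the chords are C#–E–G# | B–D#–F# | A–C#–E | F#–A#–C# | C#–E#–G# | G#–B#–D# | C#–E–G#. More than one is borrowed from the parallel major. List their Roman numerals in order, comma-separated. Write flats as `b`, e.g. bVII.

C# minor has the diatonic set C#m, D#dim, E, F#m, G#, A, B (with V from harmonic minor). C#–E–G# = C#m, B–D#–F# = B, A–C#–E = A and G#–B#–D# = G# are all diatonic. F#–A#–C# is not: scale degree 4 in C# minor carries F#m (iv). In C# major the chord on that degree is F#, so here it functions as IV, borrowed from the parallel major. C#–E#–G# is not: scale degree 1 in C# minor carries C#m (i). In C# major the chord on that degree is C#, so here it functions as I, borrowed from the parallel major.

IV, I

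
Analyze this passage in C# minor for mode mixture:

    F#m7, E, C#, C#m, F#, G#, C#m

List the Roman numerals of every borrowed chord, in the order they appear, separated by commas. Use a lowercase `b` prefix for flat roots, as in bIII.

I, IV

In C# minor (with V from harmonic minor) the diatonic chords are C#m, D#dim, E, F#m, G#, A, B. Of the given chords, F#m7, E, C#m and G# are diatonic. But C# (C#–E#–G#) is foreign: the diatonic i on degree 1 is C#m, whereas C# comes from C# major. It is labeled I. F# (F#–A#–C#) is not: scale degree 4 in C# minor carries F#m (iv). In C# major the chord on that degree is F#, so here it functions as IV, borrowed from the parallel major.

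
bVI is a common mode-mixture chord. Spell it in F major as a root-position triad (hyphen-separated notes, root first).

Db-F-Ab

Scale degree 6 in F major is D. bVI uses the lowered form, Db, taken from F minor. In F minor the chord on Db is Db–F–Ab.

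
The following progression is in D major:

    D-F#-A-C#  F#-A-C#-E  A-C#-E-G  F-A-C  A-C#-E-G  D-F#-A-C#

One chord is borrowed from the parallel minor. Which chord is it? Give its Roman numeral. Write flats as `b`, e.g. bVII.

The diatonic triads in D major are D, Em, F#m, G, A, Bm, C#dim. Of the given chords, D–F#–A–C# = Dmaj7, F#–A–C#–E = F#m7 and A–C#–E–G = A7 are diatonic. But F–A–C is foreign: the diatonic iii on degree 3 is F#m, whereas F comes from D minor. It is labeled bIII.

bIII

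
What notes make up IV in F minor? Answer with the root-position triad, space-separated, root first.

Bb D F

IV is built on scale degree 4, which is Bb in both F minor and its parallel. Building the major chord from the parallel major on Bb: Bb–D–F.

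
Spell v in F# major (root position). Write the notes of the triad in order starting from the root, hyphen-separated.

C#-E-G#

The root, C#, is scale degree 5 — the same note in F# major and F# minor; only the chord quality changes. In F# minor the chord on C# is C#–E–G#.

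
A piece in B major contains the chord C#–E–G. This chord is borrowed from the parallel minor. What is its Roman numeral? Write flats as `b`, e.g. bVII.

ii°

C# is scale degree 2 in B major. Diatonically B major has C#m (ii) on that degree; C#–E–G is instead the diminished chord native to B minor, so it takes the label ii°.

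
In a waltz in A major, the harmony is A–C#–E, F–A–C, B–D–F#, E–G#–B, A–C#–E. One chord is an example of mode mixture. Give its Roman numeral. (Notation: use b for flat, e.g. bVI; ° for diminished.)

The diatonic triads in A major are A, Bm, C#m, D, E, F#m, G#dim. Of the given chords, A–C#–E = A, B–D–F# = Bm and E–G#–B = E are diatonic. F–A–C doesn't fit — on degree 6 A major would have F#m (vi). F is the degree-6 chord of A minor, so it is the borrowed bVI.

bVI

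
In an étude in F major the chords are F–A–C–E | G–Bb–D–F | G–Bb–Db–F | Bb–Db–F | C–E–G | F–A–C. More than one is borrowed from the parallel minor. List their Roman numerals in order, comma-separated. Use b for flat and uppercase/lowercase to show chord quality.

F major has the diatonic set F, Gm, Am, Bb, C, Dm, Edim. Of the given chords, F–A–C–E = Fmaj7, G–Bb–D–F = Gm7, C–E–G = C and F–A–C = F are diatonic. G–Bb–Db–F doesn't fit — on degree 2 F major would have Gm (ii). Gm7b5 is the degree-2 chord of F minor, so it is the borrowed iiø7. But Bb–Db–F is foreign: the diatonic IV on degree 4 is Bb, whereas Bbm comes from F minor. It is labeled iv.

iiø7, iv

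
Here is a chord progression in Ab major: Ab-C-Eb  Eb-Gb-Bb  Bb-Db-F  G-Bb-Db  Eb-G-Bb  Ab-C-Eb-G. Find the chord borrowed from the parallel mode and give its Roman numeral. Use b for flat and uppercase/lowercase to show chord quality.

v

The diatonic triads in Ab major are Ab, Bbm, Cm, Db, Eb, Fm, Gdim. Ab–C–Eb = Ab, Bb–Db–F = Bbm, G–Bb–Db = Gdim, Eb–G–Bb = Eb and Ab–C–Eb–G = Abmaj7 are all diatonic. Eb–Gb–Bb is not: scale degree 5 in Ab major carries Eb (V). In Ab minor the chord on that degree is Ebm, so here it functions as v, borrowed from the parallel minor.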